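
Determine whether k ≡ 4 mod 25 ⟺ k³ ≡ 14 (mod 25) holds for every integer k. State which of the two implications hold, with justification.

(←) Suppose k³ ≡ 14 (mod 25). The only residue r in {0, …, 24} with r³ ≡ 14 (mod 25) is r = 4, so k ≡ 4 (mod 25).

(→) Suppose k ≡ 4 mod 25. Write k = 25j + 4. Then (25j + 4)³ = 15625j³ + 7500j² + 1200j + 64 = 25(625j³ + 300j² + 48j + 2) + 14, so k³ ≡ 14 (mod 25).

Both directions hold.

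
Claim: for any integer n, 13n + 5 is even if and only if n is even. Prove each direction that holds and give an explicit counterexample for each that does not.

(⇒) fails and (⇐) fails.

(→) This fails: n = 1 gives 13n + 5 = 18, which is even, but 1 is odd, not even.

(←) This also fails: n = 4 is even, but 13n + 5 = 57 is odd, not even.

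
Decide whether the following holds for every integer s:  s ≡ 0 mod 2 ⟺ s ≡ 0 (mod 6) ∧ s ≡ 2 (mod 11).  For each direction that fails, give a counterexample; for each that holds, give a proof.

[⇒] This fails: s = 0 gives 0 ≡ 0 (mod 2) but 0 ≡ 0 (mod 11), so the conjunction on the right does not hold.

[⇐] Conversely, if s ≡ 0 (mod 6) and s ≡ 2 (mod 11), then by the Chinese remainder theorem s ≡ 24 (mod 66). Since 24 ≡ 0 (mod 2) and 2 ∣ 66, we get s ≡ 0 (mod 2).

(⇒) fails; (⇐) holds.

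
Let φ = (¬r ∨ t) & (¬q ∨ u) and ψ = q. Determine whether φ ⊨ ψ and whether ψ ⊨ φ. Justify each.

(→) This fails. Under q = F, t = F, u = F, r = F, the left side is true but the right side is false.

(←) This fails. Under q = T, t = F, u = F, r = F, the left side is false but the right side is true.

(⇒) fails and (⇐) fails.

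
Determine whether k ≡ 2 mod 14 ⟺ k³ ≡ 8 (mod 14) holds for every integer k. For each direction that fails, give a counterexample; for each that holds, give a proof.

(⟹) Suppose k ≡ 2 mod 14. Write k = 14j + 2. Then (14j + 2)³ = 2744j³ + 1176j² + 168j + 8 = 14(196j³ + 84j² + 12j) + 8, so k³ ≡ 8 (mod 14).

(⟸) This fails: take k = 4. Then 4³ = 64 ≡ 8 (mod 14), yet 4 ≡ 4 (mod 14), not 2.

Not equivalent: only (⇒) holds.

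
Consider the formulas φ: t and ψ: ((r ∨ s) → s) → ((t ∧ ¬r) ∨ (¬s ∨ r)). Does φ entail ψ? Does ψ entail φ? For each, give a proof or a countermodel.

Forward direction. Assume the antecedent. If t is true, the consequent reduces to true regardless of the other variables. If t is false, the antecedent cannot hold. Either way the consequent holds.

Converse. This fails. Under t = F, r = F, s = F, the left side is false but the right side is true.

The forward direction holds; the converse fails.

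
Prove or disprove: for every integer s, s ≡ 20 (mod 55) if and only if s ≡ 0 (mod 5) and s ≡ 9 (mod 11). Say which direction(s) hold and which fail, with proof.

Both directions hold.

[⇐] If s ≡ 0 (mod 5) and s ≡ 9 (mod 11), then by the Chinese remainder theorem s ≡ 20 (mod 55). This is exactly s ≡ 20 (mod 55).

[⇒] Suppose s ≡ 20 (mod 55); write s = 55j + 20. Since 5 ∣ 55, reducing mod 5 gives s ≡ 20 ≡ 0 (mod 5); since 11 ∣ 55, reducing mod 11 gives s ≡ 20 ≡ 9 (mod 11).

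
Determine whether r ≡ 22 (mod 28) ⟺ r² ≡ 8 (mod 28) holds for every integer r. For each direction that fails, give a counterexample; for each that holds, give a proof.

[⇒] Suppose r ≡ 22 (mod 28). Write r = 28j + 22. Then (28j + 22)² = 784j² + 1232j + 484 = 28(28j² + 44j + 17) + 8, so r² ≡ 8 (mod 28).

[⇐] This fails: take r = 6. Then 6² = 36 ≡ 8 (mod 28), yet 6 ≡ 6 (mod 28), not 22.

Only the forward direction holds.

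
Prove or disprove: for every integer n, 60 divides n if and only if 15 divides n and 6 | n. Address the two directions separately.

[⇒] If 60 ∣ n, write n = 60q. Since 60 = 4·15, n = 15·(4q), so 15 ∣ n; and since 60 = 10·6, n = 6·(10q), so 6 ∣ n.

[⇐] This fails: take n = 30. Both 15 ∣ 30 and 6 ∣ 30, yet 30 is not a multiple of 60 (since 30 = 0·60 + 30), so 60 ∤ 30.

Not equivalent: only (⇒) holds.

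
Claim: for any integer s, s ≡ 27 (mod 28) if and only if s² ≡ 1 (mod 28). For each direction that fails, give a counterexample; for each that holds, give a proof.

Not equivalent: only (⇒) holds.

(→) Suppose s ≡ 27 (mod 28). Write s = 28j + 27. Then (28j + 27)² = 784j² + 1512j + 729 = 28(28j² + 54j + 26) + 1, so s² ≡ 1 (mod 28).

(←) This fails: take s = 1. Then 1² = 1 ≡ 1 (mod 28), yet 1 ≡ 1 (mod 28), not 27.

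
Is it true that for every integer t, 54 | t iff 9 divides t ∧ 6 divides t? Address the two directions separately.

Only the forward direction holds.

[⇒] If 54 ∣ t, write t = 54q. Since 54 = 6·9, t = 9·(6q), so 9 ∣ t; and since 54 = 9·6, t = 6·(9q), so 6 ∣ t.

[⇐] This fails: take t = 18. Both 9 ∣ 18 and 6 ∣ 18, yet 18 is not a multiple of 54 (since 18 = 0·54 + 18), so 54 ∤ 18.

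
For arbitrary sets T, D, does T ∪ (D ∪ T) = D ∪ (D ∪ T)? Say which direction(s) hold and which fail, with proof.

The two sets are equal.

Reverse inclusion. Let x ∈ D ∪ (D ∪ T). Then either x ∈ T and x ∉ D; or x ∈ D and x ∉ T; or x ∈ T ∩ D. In each case x ∈ T ∪ (D ∪ T), so D ∪ (D ∪ T) ⊆ T ∪ (D ∪ T).

Forward inclusion. Let x ∈ T ∪ (D ∪ T). Then either x ∈ T and x ∉ D; or x ∈ D and x ∉ T; or x ∈ T ∩ D. In each case x ∈ D ∪ (D ∪ T), so T ∪ (D ∪ T) ⊆ D ∪ (D ∪ T).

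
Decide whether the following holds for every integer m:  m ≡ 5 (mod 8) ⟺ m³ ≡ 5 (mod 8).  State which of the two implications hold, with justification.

(→) Suppose m ≡ 5 (mod 8). Write m = 8j + 5. Then (8j + 5)³ = 512j³ + 960j² + 600j + 125 = 8(64j³ + 120j² + 75j + 15) + 5, so m³ ≡ 5 (mod 8).

(←) Conversely, suppose m³ ≡ 5 (mod 8). The only residue r in {0, …, 7} with r³ ≡ 5 (mod 8) is r = 5, so m ≡ 5 (mod 8).

Both implications hold.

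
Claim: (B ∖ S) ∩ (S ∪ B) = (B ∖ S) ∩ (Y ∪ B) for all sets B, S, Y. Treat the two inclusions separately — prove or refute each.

Both inclusions hold; the sets are equal.

(⟹) Let x ∈ (B ∖ S) ∩ (S ∪ B). Then either x ∈ B and x ∉ S, Y; or x ∈ B ∩ Y and x ∉ S. In each case x ∈ (B ∖ S) ∩ (Y ∪ B), so (B ∖ S) ∩ (S ∪ B) ⊆ (B ∖ S) ∩ (Y ∪ B).

(⟸) Let x ∈ (B ∖ S) ∩ (Y ∪ B). Then either x ∈ B and x ∉ S, Y; or x ∈ B ∩ Y and x ∉ S. In each case x ∈ (B ∖ S) ∩ (S ∪ B), so (B ∖ S) ∩ (Y ∪ B) ⊆ (B ∖ S) ∩ (S ∪ B).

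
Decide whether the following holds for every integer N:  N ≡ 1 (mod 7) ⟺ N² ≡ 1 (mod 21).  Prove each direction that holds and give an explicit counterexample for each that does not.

Forward direction. This fails: take N = 15. Then 15 ≡ 1 (mod 7), but 15² = 225 ≡ 15 (mod 21), not 1.

Converse. This fails: take N = 13. Then 13² = 169 ≡ 1 (mod 21), yet 13 ≡ 6 (mod 7), not 1.

Neither implication holds.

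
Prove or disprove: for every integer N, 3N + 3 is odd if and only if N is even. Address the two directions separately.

Both directions hold.

Converse. Suppose N is even; write N = 2j. Then 3N + 3 = 3·(2j) + 3 = 2·3j + 3, which is odd.

Forward direction. Suppose 3N + 3 is odd. Since 3 is odd, 3N and N have the same parity, so 3N + 3 ≡ N + 3 (mod 2). As 3 is odd, 3N + 3 is odd exactly when N is even. Thus N is even.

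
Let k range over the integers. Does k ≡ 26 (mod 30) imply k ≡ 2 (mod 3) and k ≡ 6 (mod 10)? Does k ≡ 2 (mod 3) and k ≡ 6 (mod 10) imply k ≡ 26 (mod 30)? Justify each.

Both directions hold.

(→) Suppose k ≡ 26 (mod 30); write k = 30j + 26. Since 3 ∣ 30, reducing mod 3 gives k ≡ 26 ≡ 2 (mod 3); since 10 ∣ 30, reducing mod 10 gives k ≡ 26 ≡ 6 (mod 10).

(←) Conversely, if k ≡ 2 (mod 3) and k ≡ 6 (mod 10), then by the Chinese remainder theorem k ≡ 26 (mod 30). This is exactly k ≡ 26 (mod 30).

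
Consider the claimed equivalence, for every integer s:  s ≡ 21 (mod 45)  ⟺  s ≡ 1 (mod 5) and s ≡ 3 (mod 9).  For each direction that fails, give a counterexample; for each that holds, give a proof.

The biconditional holds.

(⇒) Suppose s ≡ 21 (mod 45); write s = 45j + 21. Since 5 ∣ 45, reducing mod 5 gives s ≡ 21 ≡ 1 (mod 5); since 9 ∣ 45, reducing mod 9 gives s ≡ 21 ≡ 3 (mod 9).

(⇐) Conversely, if s ≡ 1 (mod 5) and s ≡ 3 (mod 9), then by the Chinese remainder theorem s ≡ 21 (mod 45). This is exactly s ≡ 21 (mod 45).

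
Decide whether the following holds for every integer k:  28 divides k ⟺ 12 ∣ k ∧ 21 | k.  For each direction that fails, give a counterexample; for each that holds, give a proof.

Not equivalent: only (⇐) holds.

(⇒) This fails: take k = 28. Certainly 28 ∣ 28, but 12 ∤ 28.

(⇐) Suppose 12 ∣ k and 21 ∣ k. Any common multiple of 12 and 21 is a multiple of their lcm; here lcm(12, 21) = 12·21/gcd(12, 21) = 252/3 = 84, so 84 ∣ k. Since 28 ∣ 84, it follows that 28 ∣ k.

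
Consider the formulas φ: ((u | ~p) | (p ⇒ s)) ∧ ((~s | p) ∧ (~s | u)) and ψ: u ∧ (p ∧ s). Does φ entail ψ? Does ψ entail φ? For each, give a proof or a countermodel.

(←) Assume the antecedent. If s is true, the antecedent forces (s = T, u = T, p = T), and the consequent holds there. If s is false, the antecedent cannot hold. Either way the consequent holds.

(→) This fails. Under s = F, u = F, p = F, the left side is true but the right side is false.

Only the reverse direction holds.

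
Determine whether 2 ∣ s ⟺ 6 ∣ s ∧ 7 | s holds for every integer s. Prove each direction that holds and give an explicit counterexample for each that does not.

Forward direction. This fails: take s = 2. Certainly 2 ∣ 2, but 6 ∤ 2.

Converse. Suppose 6 ∣ s and 7 ∣ s. Any common multiple of 6 and 7 is a multiple of their lcm; here gcd(6, 7) = 1, so lcm(6, 7) = 6·7 = 42, so 42 ∣ s. Since 2 ∣ 42, it follows that 2 ∣ s.

Not equivalent: only (⇐) holds.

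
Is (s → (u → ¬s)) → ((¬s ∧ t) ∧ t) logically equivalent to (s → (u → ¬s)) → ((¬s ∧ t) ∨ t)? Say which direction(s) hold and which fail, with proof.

(⇒) Assume the antecedent. If t is true, the consequent reduces to true regardless of the other variables. If t is false, the antecedent forces (t = F, u = T, s = T), and the consequent holds there. Either way the consequent holds.

(⇐) This fails. Under t = T, u = F, s = T, the left side is false but the right side is true.

Only the forward direction holds.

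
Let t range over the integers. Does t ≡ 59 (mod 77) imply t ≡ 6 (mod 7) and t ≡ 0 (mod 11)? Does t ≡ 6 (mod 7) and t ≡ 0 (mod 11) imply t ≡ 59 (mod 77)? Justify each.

[⇒] This fails: t = 59 gives 59 ≡ 59 (mod 77) but 59 ≡ 3 (mod 7), so the conjunction on the right does not hold.

[⇐] This fails: t = 55 satisfies both congruences on the right (55 ≡ 6 mod 7 and 55 ≡ 0 mod 11) yet 55 ≡ 55 (mod 77), not 59.

Neither direction holds.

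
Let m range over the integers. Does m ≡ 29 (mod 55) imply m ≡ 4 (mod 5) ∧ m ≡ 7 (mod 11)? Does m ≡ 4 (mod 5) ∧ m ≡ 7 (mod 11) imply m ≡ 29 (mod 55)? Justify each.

Both directions hold; the statement is true.

[⇐] If m ≡ 4 (mod 5) and m ≡ 7 (mod 11), then by the Chinese remainder theorem m ≡ 29 (mod 55). This is exactly m ≡ 29 (mod 55).

[⇒] Suppose m ≡ 29 (mod 55); write m = 55j + 29. Since 5 ∣ 55, reducing mod 5 gives m ≡ 29 ≡ 4 (mod 5); since 11 ∣ 55, reducing mod 11 gives m ≡ 29 ≡ 7 (mod 11).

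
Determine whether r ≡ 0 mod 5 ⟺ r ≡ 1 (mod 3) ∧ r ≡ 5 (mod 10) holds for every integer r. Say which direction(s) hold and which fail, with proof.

Only the reverse direction holds.

(⟹) This fails: r = 0 gives 0 ≡ 0 (mod 5) but 0 ≡ 0 (mod 3), so the conjunction on the right does not hold.

(⟸) Conversely, if r ≡ 1 (mod 3) and r ≡ 5 (mod 10), then by the Chinese remainder theorem r ≡ 25 (mod 30). Since 25 ≡ 0 (mod 5) and 5 ∣ 30, we get r ≡ 0 (mod 5).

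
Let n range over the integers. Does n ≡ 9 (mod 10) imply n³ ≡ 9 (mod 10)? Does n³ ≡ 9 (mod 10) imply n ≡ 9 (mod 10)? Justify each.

(⇒) Suppose n ≡ 9 (mod 10). Write n = 10j + 9. Then (10j + 9)³ = 1000j³ + 2700j² + 2430j + 729 = 10(100j³ + 270j² + 243j + 72) + 9, so n³ ≡ 9 (mod 10).

(⇐) For the converse, argue contrapositively. If n ≢ 9 (mod 10), then n is congruent to one of 0, 1, 2, 3, 4, 5, 6, 7, 8 modulo 10, and these give n³ ≡ 0, 1, 8, 7, 4, 5, 6, 3, 2 respectively — never 9.

Both directions hold; the statement is true.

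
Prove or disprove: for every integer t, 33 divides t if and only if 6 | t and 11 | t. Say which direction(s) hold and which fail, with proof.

The forward direction fails; the converse holds.

(⇒) This fails: take t = 33. Certainly 33 ∣ 33, but 6 ∤ 33.

(⇐) Suppose 6 ∣ t and 11 ∣ t. Any common multiple of 6 and 11 is a multiple of their lcm; here gcd(6, 11) = 1, so lcm(6, 11) = 6·11 = 66, so 66 ∣ t. Since 33 ∣ 66, it follows that 33 ∣ t.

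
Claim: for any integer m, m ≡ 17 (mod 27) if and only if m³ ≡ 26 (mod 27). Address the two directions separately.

The forward direction holds; the converse fails.

[⇒] Suppose m ≡ 17 (mod 27). Write m = 27j + 17. Then (27j + 17)³ = 19683j³ + 37179j² + 23409j + 4913 = 27(729j³ + 1377j² + 867j + 181) + 26, so m³ ≡ 26 (mod 27).

[⇐] This fails: take m = 8. Then 8³ = 512 ≡ 26 (mod 27), yet 8 ≡ 8 (mod 27), not 17.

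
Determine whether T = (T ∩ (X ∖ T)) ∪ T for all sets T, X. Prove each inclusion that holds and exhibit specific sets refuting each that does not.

Reverse inclusion. Let x ∈ (T ∩ (X ∖ T)) ∪ T. Then either x ∈ T and x ∉ X; or x ∈ T ∩ X. In each case x ∈ T, so (T ∩ (X ∖ T)) ∪ T ⊆ T.

Forward inclusion. Let x ∈ T. Then either x ∈ T and x ∉ X; or x ∈ T ∩ X. In each case x ∈ (T ∩ (X ∖ T)) ∪ T, so T ⊆ (T ∩ (X ∖ T)) ∪ T.

Both inclusions hold.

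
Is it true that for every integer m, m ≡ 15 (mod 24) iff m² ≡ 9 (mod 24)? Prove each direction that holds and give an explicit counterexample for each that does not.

Only the forward implication holds.

Converse. This fails: take m = 3. Then 3² = 9 ≡ 9 (mod 24), yet 3 ≡ 3 (mod 24), not 15.

Forward direction. Suppose m ≡ 15 (mod 24). Write m = 24j + 15. Then (24j + 15)² = 576j² + 720j + 225 = 24(24j² + 30j + 9) + 9, so m² ≡ 9 (mod 24).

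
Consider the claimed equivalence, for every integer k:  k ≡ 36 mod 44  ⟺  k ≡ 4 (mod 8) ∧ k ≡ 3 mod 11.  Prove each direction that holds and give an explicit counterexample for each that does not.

The forward direction fails; the converse holds.

(⇒) This fails: k = 80 gives 80 ≡ 36 (mod 44) but 80 ≡ 0 (mod 8), so the conjunction on the right does not hold.

(⇐) Conversely, if k ≡ 4 (mod 8) and k ≡ 3 (mod 11), then by the Chinese remainder theorem k ≡ 36 (mod 88). Since 36 ≡ 36 (mod 44) and 44 ∣ 88, we get k ≡ 36 (mod 44).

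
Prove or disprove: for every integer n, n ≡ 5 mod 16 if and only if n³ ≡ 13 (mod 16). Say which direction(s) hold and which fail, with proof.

Both directions hold.

[⇐] Suppose n³ ≡ 13 (mod 16). The only residue r in {0, …, 15} with r³ ≡ 13 (mod 16) is r = 5, so n ≡ 5 (mod 16).

[⇒] Suppose n ≡ 5 mod 16. Write n = 16j + 5. Then (16j + 5)³ = 4096j³ + 3840j² + 1200j + 125 = 16(256j³ + 240j² + 75j + 7) + 13, so n³ ≡ 13 (mod 16).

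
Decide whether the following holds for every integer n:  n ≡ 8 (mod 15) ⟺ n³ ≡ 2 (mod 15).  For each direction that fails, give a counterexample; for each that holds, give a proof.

(⇒) Suppose n ≡ 8 (mod 15). Write n = 15j + 8. Then (15j + 8)³ = 3375j³ + 5400j² + 2880j + 512 = 15(225j³ + 360j² + 192j + 34) + 2, so n³ ≡ 2 (mod 15).

(⇐) Conversely, suppose n³ ≡ 2 (mod 15). The only residue r in {0, …, 14} with r³ ≡ 2 (mod 15) is r = 8, so n ≡ 8 (mod 15).

Both directions hold; the statement is true.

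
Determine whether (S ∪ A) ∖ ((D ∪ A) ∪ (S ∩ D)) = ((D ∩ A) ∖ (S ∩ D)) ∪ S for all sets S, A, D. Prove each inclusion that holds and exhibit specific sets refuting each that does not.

The sets are not equal: only the forward inclusion holds.

Forward inclusion. Let x ∈ (S ∪ A) ∖ ((D ∪ A) ∪ (S ∩ D)). Then x ∈ S and x ∉ A, D, from which x ∈ ((D ∩ A) ∖ (S ∩ D)) ∪ S.

Reverse inclusion. This inclusion fails. Take S = {1}, A = {1}, D = ∅; then 1 ∈ ((D ∩ A) ∖ (S ∩ D)) ∪ S but 1 ∉ (S ∪ A) ∖ ((D ∪ A) ∪ (S ∩ D)).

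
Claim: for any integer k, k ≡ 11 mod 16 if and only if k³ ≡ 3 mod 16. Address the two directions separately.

(⟹) Suppose k ≡ 11 mod 16. Write k = 16j + 11. Then (16j + 11)³ = 4096j³ + 8448j² + 5808j + 1331 = 16(256j³ + 528j² + 363j + 83) + 3, so k³ ≡ 3 (mod 16).

(⟸) Conversely, suppose k³ ≡ 3 (mod 16). The only residue r in {0, …, 15} with r³ ≡ 3 (mod 16) is r = 11, so k ≡ 11 (mod 16).

The biconditional holds.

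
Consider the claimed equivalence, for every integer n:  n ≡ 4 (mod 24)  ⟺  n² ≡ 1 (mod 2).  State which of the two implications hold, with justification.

Forward direction. This fails: take n = 4. Then 4 ≡ 4 (mod 24), but 4² = 16 ≡ 0 (mod 2), not 1.

Converse. This fails: take n = 1. Then 1² = 1 ≡ 1 (mod 2), yet 1 ≡ 1 (mod 24), not 4.

Both directions fail.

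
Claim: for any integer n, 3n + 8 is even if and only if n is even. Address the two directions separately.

[⇐] Suppose n is even; write n = 2j. Then 3n + 8 = 3·(2j) + 8 = 2·3j + 8, which is even.

[⇒] Suppose 3n + 8 is even. Since 3 is odd, 3n and n have the same parity, so 3n + 8 ≡ n + 8 (mod 2). As 8 is even, 3n + 8 is even exactly when n is even. Thus n is even.

Equivalent; both directions hold.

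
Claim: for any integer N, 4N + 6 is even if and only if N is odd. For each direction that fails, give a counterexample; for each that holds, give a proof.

Converse. Suppose N is odd. Since 4 is even, 4N is even for every N, so 4N + 6 has the same parity as 6, which is even. Hence 4N + 6 is even.

Forward direction. This fails: take N = 6. Then 4N + 6 = 30, which is even, yet N = 6 is even, not odd.

The forward direction fails; the converse holds.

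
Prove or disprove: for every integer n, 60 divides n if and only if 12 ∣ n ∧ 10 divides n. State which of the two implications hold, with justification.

The biconditional holds.

(⟹) If 60 ∣ n, write n = 60q. Since 60 = 5·12, n = 12·(5q), so 12 ∣ n; and since 60 = 6·10, n = 10·(6q), so 10 ∣ n.

(⟸) Suppose 12 ∣ n and 10 ∣ n. Any common multiple of 12 and 10 is a multiple of their lcm; here lcm(12, 10) = 12·10/gcd(12, 10) = 120/2 = 60, so 60 ∣ n.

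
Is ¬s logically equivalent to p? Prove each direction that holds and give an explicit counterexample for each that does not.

(→) This fails. Under s = F, p = F, the left side is true but the right side is false.

(←) This fails. Under s = T, p = T, the left side is false but the right side is true.

Neither implication holds.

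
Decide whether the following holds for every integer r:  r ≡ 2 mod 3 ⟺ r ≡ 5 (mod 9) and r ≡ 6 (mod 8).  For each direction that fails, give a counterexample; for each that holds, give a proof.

[⇐] If r ≡ 5 (mod 9) and r ≡ 6 (mod 8), then by the Chinese remainder theorem r ≡ 14 (mod 72). Since 14 ≡ 2 (mod 3) and 3 ∣ 72, we get r ≡ 2 (mod 3).

[⇒] This fails: r = 2 gives 2 ≡ 2 (mod 3) but 2 ≡ 2 (mod 9), so the conjunction on the right does not hold.

(⇒) fails; (⇐) holds.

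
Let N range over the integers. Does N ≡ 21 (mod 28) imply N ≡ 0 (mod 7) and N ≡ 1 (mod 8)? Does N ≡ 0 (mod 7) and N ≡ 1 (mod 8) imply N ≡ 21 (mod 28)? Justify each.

Not equivalent: only (⇐) holds.

(⇒) This fails: N = 21 gives 21 ≡ 21 (mod 28) but 21 ≡ 5 (mod 8), so the conjunction on the right does not hold.

(⇐) Conversely, if N ≡ 0 (mod 7) and N ≡ 1 (mod 8), then by the Chinese remainder theorem N ≡ 49 (mod 56). Since 49 ≡ 21 (mod 28) and 28 ∣ 56, we get N ≡ 21 (mod 28).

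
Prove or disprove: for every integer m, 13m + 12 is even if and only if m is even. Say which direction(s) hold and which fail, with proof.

(⇒) Suppose 13m + 12 is even. Since 13 is odd, 13m and m have the same parity, so 13m + 12 ≡ m + 12 (mod 2). As 12 is even, 13m + 12 is even exactly when m is even. Thus m is even.

(⇐) Conversely, suppose m is even; write m = 2j. Then 13m + 12 = 13·(2j) + 12 = 2·13j + 12, which is even.

Both directions hold; the statement is true.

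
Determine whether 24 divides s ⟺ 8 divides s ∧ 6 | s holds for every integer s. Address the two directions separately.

Both directions hold.

(⇐) Suppose 8 ∣ s and 6 ∣ s. Any common multiple of 8 and 6 is a multiple of their lcm; here lcm(8, 6) = 8·6/gcd(8, 6) = 48/2 = 24, so 24 ∣ s.

(⇒) If 24 ∣ s, write s = 24q. Since 24 = 3·8, s = 8·(3q), so 8 ∣ s; and since 24 = 4·6, s = 6·(4q), so 6 ∣ s.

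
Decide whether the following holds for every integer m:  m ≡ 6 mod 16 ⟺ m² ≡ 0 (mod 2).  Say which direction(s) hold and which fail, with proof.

Only the forward direction holds.

(⇒) Suppose m ≡ 6 (mod 16). Then m² ≡ 6² = 36 (mod 16), and since 2 ∣ 16, also m² ≡ 0 (mod 2).

(⇐) This fails: take m = 0. Then 0² = 0 ≡ 0 (mod 2), yet 0 ≡ 0 (mod 16), not 6.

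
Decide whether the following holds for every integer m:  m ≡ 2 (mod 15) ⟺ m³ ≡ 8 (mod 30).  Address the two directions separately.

(→) This fails: take m = 17. Then 17 ≡ 2 (mod 15), but 17³ = 4913 ≡ 23 (mod 30), not 8.

(←) Conversely, the residues r modulo 30 with r³ ≡ 8 (mod 30) are exactly {2}, and each is ≡ 2 (mod 15).

Only the converse holds.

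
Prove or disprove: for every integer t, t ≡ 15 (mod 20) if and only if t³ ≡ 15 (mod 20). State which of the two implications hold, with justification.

The biconditional holds.

(⇒) Suppose t ≡ 15 (mod 20). Write t = 20j + 15. Then (20j + 15)³ = 8000j³ + 18000j² + 13500j + 3375 = 20(400j³ + 900j² + 675j + 168) + 15, so t³ ≡ 15 (mod 20).

(⇐) Conversely, suppose t³ ≡ 15 (mod 20). The only residue r in {0, …, 19} with r³ ≡ 15 (mod 20) is r = 15, so t ≡ 15 (mod 20).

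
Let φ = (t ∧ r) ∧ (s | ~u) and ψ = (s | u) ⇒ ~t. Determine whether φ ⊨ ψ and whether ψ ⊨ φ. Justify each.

Neither implication holds.

(→) This fails. Under u = F, s = T, t = T, r = T, the left side is true but the right side is false.

(←) This fails. Under u = F, s = F, t = F, r = F, the left side is false but the right side is true.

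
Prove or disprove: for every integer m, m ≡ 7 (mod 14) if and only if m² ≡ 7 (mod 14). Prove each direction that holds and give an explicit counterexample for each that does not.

Equivalent; both directions hold.

(⟸) Suppose m² ≡ 7 (mod 14). The only residue r in {0, …, 13} with r² ≡ 7 (mod 14) is r = 7, so m ≡ 7 (mod 14).

(⟹) Suppose m ≡ 7 (mod 14). Write m = 14j + 7. Then (14j + 7)² = 196j² + 196j + 49 = 14(14j² + 14j + 3) + 7, so m² ≡ 7 (mod 14).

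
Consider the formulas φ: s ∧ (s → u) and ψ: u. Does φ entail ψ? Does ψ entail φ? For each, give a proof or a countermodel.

(⟸) This fails. Under s = F, u = T, the left side is false but the right side is true.

(⟹) Assume the antecedent. If s is true, the antecedent forces (s = T, u = T), and u holds there. If s is false, the antecedent cannot hold. Either way u holds.

The forward direction holds; the converse fails.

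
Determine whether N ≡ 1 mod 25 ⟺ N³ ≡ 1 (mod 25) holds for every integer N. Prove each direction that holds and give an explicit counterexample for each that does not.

Both implications hold.

(→) Suppose N ≡ 1 mod 25. Write N = 25j + 1. Then (25j + 1)³ = 15625j³ + 1875j² + 75j + 1 = 25(625j³ + 75j² + 3j) + 1, so N³ ≡ 1 (mod 25).

(←) Conversely, suppose N³ ≡ 1 (mod 25). The only residue r in {0, …, 24} with r³ ≡ 1 (mod 25) is r = 1, so N ≡ 1 (mod 25).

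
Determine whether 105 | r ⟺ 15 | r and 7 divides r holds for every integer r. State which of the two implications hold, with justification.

Both implications hold.

[⇐] Suppose 15 ∣ r and 7 ∣ r. Any common multiple of 15 and 7 is a multiple of their lcm; here gcd(15, 7) = 1, so lcm(15, 7) = 15·7 = 105, so 105 ∣ r.

[⇒] If 105 ∣ r, write r = 105q. Since 105 = 7·15, r = 15·(7q), so 15 ∣ r; and since 105 = 15·7, r = 7·(15q), so 7 ∣ r.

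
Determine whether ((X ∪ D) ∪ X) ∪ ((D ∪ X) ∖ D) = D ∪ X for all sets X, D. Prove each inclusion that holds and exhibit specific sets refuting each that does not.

The two sets are equal.

(⟹) Let x ∈ ((X ∪ D) ∪ X) ∪ ((D ∪ X) ∖ D). Then either x ∈ X and x ∉ D; or x ∈ D and x ∉ X; or x ∈ X ∩ D. In each case x ∈ D ∪ X, so ((X ∪ D) ∪ X) ∪ ((D ∪ X) ∖ D) ⊆ D ∪ X.

(⟸) Let x ∈ D ∪ X. Then either x ∈ X and x ∉ D; or x ∈ D and x ∉ X; or x ∈ X ∩ D. In each case x ∈ ((X ∪ D) ∪ X) ∪ ((D ∪ X) ∖ D), so D ∪ X ⊆ ((X ∪ D) ∪ X) ∪ ((D ∪ X) ∖ D).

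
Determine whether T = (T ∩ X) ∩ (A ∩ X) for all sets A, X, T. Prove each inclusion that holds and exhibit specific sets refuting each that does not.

Forward inclusion. This inclusion fails. Take A = ∅, X = ∅, T = {1}; then 1 ∈ T but 1 ∉ (T ∩ X) ∩ (A ∩ X).

Reverse inclusion. Let x ∈ (T ∩ X) ∩ (A ∩ X). Then x ∈ A ∩ X ∩ T, from which x ∈ T.

The sets are not equal: only the reverse inclusion holds.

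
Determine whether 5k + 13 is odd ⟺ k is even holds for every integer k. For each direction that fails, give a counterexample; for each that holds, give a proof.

(←) Suppose k is even; write k = 2j. Then 5k + 13 = 5·(2j) + 13 = 2·5j + 13, which is odd.

(→) Suppose 5k + 13 is odd. Since 5 is odd, 5k and k have the same parity, so 5k + 13 ≡ k + 13 (mod 2). As 13 is odd, 5k + 13 is odd exactly when k is even. Thus k is even.

Both directions hold; the statement is true.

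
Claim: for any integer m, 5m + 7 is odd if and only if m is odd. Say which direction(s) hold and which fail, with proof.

Forward direction. This fails: m = 2 gives 5m + 7 = 17, which is odd, but 2 is even, not odd.

Converse. This also fails: m = 5 is odd, but 5m + 7 = 32 is even, not odd.

Neither direction holds.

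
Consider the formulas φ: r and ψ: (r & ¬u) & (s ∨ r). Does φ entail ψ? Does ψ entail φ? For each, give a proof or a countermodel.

Only the converse holds.

[⇒] This fails. Under r = T, s = F, u = T, the left side is true but the right side is false.

[⇐] Assume the antecedent. If r is true, r reduces to true regardless of the other variables. If r is false, the antecedent cannot hold. Either way r holds.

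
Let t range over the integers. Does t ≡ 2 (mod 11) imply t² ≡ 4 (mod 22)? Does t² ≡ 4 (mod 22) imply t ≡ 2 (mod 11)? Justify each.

Neither direction holds.

[⇒] This fails: take t = 13. Then 13 ≡ 2 (mod 11), but 13² = 169 ≡ 15 (mod 22), not 4.

[⇐] This fails: take t = 20. Then 20² = 400 ≡ 4 (mod 22), yet 20 ≡ 9 (mod 11), not 2.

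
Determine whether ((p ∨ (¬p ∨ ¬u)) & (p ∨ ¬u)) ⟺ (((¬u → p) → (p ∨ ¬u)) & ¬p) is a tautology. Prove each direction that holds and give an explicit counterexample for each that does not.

(⟸) Assume the antecedent. If u is true, the antecedent cannot hold. If u is false, (p ∨ (¬p ∨ ¬u)) & (p ∨ ¬u) reduces to true regardless of the other variables. Either way (p ∨ (¬p ∨ ¬u)) & (p ∨ ¬u) holds.

(⟹) This fails. Under u = F, p = T, the left side is true but the right side is false.

Not equivalent: only (⇐) holds.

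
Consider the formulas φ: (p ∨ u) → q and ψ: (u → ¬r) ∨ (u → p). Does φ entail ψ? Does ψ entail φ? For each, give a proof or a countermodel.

[⇒] This fails. Under p = F, r = T, q = T, u = T, the left side is true but the right side is false.

[⇐] This fails. Under p = T, r = F, q = F, u = F, the left side is false but the right side is true.

(⇒) fails and (⇐) fails.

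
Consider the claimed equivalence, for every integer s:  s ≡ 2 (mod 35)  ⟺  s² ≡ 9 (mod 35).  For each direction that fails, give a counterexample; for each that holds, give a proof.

Forward direction. This fails: take s = 2. Then 2 ≡ 2 (mod 35), but 2² = 4 ≡ 4 (mod 35), not 9.

Converse. This fails: take s = 3. Then 3² = 9 ≡ 9 (mod 35), yet 3 ≡ 3 (mod 35), not 2.

Neither direction holds.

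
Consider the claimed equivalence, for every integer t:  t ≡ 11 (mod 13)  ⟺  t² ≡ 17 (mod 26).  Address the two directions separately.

Both directions fail.

(⇒) This fails: take t = 24. Then 24 ≡ 11 (mod 13), but 24² = 576 ≡ 4 (mod 26), not 17.

(⇐) This fails: take t = 15. Then 15² = 225 ≡ 17 (mod 26), yet 15 ≡ 2 (mod 13), not 11.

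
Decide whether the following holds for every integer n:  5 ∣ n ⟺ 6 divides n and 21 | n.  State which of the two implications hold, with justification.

(→) This fails: take n = 5. Certainly 5 ∣ 5, but 6 ∤ 5.

(←) This fails: take n = 42. Both 6 ∣ 42 and 21 ∣ 42, yet 42 is not a multiple of 5 (since 42 = 8·5 + 2), so 5 ∤ 42.

Both directions fail.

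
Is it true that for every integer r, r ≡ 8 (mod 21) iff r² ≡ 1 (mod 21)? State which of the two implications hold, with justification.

(⟹) Suppose r ≡ 8 (mod 21). Write r = 21j + 8. Then (21j + 8)² = 441j² + 336j + 64 = 21(21j² + 16j + 3) + 1, so r² ≡ 1 (mod 21).

(⟸) This fails: take r = 1. Then 1² = 1 ≡ 1 (mod 21), yet 1 ≡ 1 (mod 21), not 8.

(⇒) holds; (⇐) fails.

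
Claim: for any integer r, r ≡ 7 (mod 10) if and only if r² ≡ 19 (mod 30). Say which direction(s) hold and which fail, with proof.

Neither implication holds.

(→) This fails: take r = 27. Then 27 ≡ 7 (mod 10), but 27² = 729 ≡ 9 (mod 30), not 19.

(←) This fails: take r = 13. Then 13² = 169 ≡ 19 (mod 30), yet 13 ≡ 3 (mod 10), not 7.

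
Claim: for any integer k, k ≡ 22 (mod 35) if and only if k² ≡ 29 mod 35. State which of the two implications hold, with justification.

Converse. This fails: take k = 8. Then 8² = 64 ≡ 29 (mod 35), yet 8 ≡ 8 (mod 35), not 22.

Forward direction. Suppose k ≡ 22 (mod 35). Write k = 35j + 22. Then (35j + 22)² = 1225j² + 1540j + 484 = 35(35j² + 44j + 13) + 29, so k² ≡ 29 (mod 35).

The forward direction holds; the converse fails.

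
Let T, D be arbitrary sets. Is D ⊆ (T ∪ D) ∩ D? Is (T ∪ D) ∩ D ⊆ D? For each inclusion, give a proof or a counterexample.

(⊆) Let x ∈ D. Then either x ∈ D and x ∉ T; or x ∈ T ∩ D. In each case x ∈ (T ∪ D) ∩ D, so D ⊆ (T ∪ D) ∩ D.

(⊇) Let x ∈ (T ∪ D) ∩ D. Then either x ∈ D and x ∉ T; or x ∈ T ∩ D. In each case x ∈ D, so (T ∪ D) ∩ D ⊆ D.

Both inclusions hold.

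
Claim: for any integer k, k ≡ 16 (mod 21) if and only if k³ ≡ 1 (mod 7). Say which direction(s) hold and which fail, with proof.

[⇐] This fails: take k = 1. Then 1³ = 1 ≡ 1 (mod 7), yet 1 ≡ 1 (mod 21), not 16.

[⇒] Suppose k ≡ 16 (mod 21). Then k³ ≡ 16³ = 4096 (mod 21), and since 7 ∣ 21, also k³ ≡ 1 (mod 7).

(⇒) holds; (⇐) fails.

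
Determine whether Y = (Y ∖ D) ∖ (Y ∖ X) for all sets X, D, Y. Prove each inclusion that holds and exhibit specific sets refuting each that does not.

(⊆) This inclusion fails. Take X = ∅, D = ∅, Y = {1}; then 1 ∈ Y but 1 ∉ (Y ∖ D) ∖ (Y ∖ X).

(⊇) Let x ∈ (Y ∖ D) ∖ (Y ∖ X). Then x ∈ X ∩ Y and x ∉ D, from which x ∈ Y.

Only the reverse inclusion holds.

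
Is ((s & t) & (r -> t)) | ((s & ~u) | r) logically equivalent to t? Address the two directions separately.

(⟹) This fails. Under u = F, r = T, s = F, t = F, the left side is true but the right side is false.

(⟸) This fails. Under u = F, r = F, s = F, t = T, the left side is false but the right side is true.

Neither implication holds.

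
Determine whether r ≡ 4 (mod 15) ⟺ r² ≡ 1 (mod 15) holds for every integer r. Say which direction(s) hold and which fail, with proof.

(→) Suppose r ≡ 4 (mod 15). Write r = 15j + 4. Then (15j + 4)² = 225j² + 120j + 16 = 15(15j² + 8j + 1) + 1, so r² ≡ 1 (mod 15).

(←) This fails: take r = 1. Then 1² = 1 ≡ 1 (mod 15), yet 1 ≡ 1 (mod 15), not 4.

Only the forward direction holds.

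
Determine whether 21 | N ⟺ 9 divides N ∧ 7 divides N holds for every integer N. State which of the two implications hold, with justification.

[⇐] Suppose 9 ∣ N and 7 ∣ N. Any common multiple of 9 and 7 is a multiple of their lcm; here gcd(9, 7) = 1, so lcm(9, 7) = 9·7 = 63, so 63 ∣ N. Since 21 ∣ 63, it follows that 21 ∣ N.

[⇒] This fails: take N = 21. Certainly 21 ∣ 21, but 9 ∤ 21.

(⇒) fails; (⇐) holds.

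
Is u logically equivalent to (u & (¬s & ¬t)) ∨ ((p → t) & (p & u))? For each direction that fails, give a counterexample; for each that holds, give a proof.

Only the reverse direction holds.

[⇒] This fails. Under t = T, p = F, u = T, s = F, the left side is true but the right side is false.

[⇐] Assume the antecedent. If t is true, the antecedent forces (t = T, p = T, u = T, s = F) or (t = T, p = T, u = T, s = T), and u holds there. If t is false, the antecedent forces (t = F, p = F, u = T, s = F) or (t = F, p = T, u = T, s = F), and u holds there. Either way u holds.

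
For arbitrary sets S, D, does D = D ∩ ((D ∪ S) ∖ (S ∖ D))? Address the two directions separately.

(⟸) Let x ∈ D ∩ ((D ∪ S) ∖ (S ∖ D)). Then either x ∈ D and x ∉ S; or x ∈ S ∩ D. In each case x ∈ D, so D ∩ ((D ∪ S) ∖ (S ∖ D)) ⊆ D.

(⟹) Let x ∈ D. Then either x ∈ D and x ∉ S; or x ∈ S ∩ D. In each case x ∈ D ∩ ((D ∪ S) ∖ (S ∖ D)), so D ⊆ D ∩ ((D ∪ S) ∖ (S ∖ D)).

The two sets are equal.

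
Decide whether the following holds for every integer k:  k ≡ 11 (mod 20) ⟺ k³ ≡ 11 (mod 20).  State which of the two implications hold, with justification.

(⟹) Suppose k ≡ 11 (mod 20). Write k = 20j + 11. Then (20j + 11)³ = 8000j³ + 13200j² + 7260j + 1331 = 20(400j³ + 660j² + 363j + 66) + 11, so k³ ≡ 11 (mod 20).

(⟸) Conversely, suppose k³ ≡ 11 (mod 20). The only residue r in {0, …, 19} with r³ ≡ 11 (mod 20) is r = 11, so k ≡ 11 (mod 20).

Both implications hold.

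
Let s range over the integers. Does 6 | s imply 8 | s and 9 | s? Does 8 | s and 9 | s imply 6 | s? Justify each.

Not equivalent: only (⇐) holds.

(⟹) This fails: take s = 6. Certainly 6 ∣ 6, but 8 ∤ 6.

(⟸) Suppose 8 ∣ s and 9 ∣ s. Any common multiple of 8 and 9 is a multiple of their lcm; here gcd(8, 9) = 1, so lcm(8, 9) = 8·9 = 72, so 72 ∣ s. Since 6 ∣ 72, it follows that 6 ∣ s.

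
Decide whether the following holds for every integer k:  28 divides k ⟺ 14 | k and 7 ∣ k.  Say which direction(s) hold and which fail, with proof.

Converse. This fails: take k = 14. Both 14 ∣ 14 and 7 ∣ 14, yet 14 is not a multiple of 28 (since 14 = 0·28 + 14), so 28 ∤ 14.

Forward direction. If 28 ∣ k, write k = 28q. Since 28 = 2·14, k = 14·(2q), so 14 ∣ k; and since 28 = 4·7, k = 7·(4q), so 7 ∣ k.

(⇒) holds; (⇐) fails.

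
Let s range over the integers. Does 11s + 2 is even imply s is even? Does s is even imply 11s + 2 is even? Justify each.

(⇒) Suppose 11s + 2 is even. Since 11 is odd, 11s and s have the same parity, so 11s + 2 ≡ s + 2 (mod 2). As 2 is even, 11s + 2 is even exactly when s is even. Thus s is even.

(⇐) Conversely, suppose s is even; write s = 2j. Then 11s + 2 = 11·(2j) + 2 = 2·11j + 2, which is even.

Equivalent; both directions hold.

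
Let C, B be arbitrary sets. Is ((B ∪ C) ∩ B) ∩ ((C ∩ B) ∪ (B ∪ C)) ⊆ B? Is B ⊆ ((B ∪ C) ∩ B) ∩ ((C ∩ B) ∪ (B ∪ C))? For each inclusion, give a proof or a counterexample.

Forward inclusion. Let x ∈ ((B ∪ C) ∩ B) ∩ ((C ∩ B) ∪ (B ∪ C)). Then either x ∈ B and x ∉ C; or x ∈ C ∩ B. In each case x ∈ B, so ((B ∪ C) ∩ B) ∩ ((C ∩ B) ∪ (B ∪ C)) ⊆ B.

Reverse inclusion. Let x ∈ B. Then either x ∈ B and x ∉ C; or x ∈ C ∩ B. In each case x ∈ ((B ∪ C) ∩ B) ∩ ((C ∩ B) ∪ (B ∪ C)), so B ⊆ ((B ∪ C) ∩ B) ∩ ((C ∩ B) ∪ (B ∪ C)).

Both inclusions hold; the sets are equal.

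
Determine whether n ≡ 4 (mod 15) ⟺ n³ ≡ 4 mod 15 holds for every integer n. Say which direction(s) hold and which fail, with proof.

Both directions hold.

(⟸) Suppose n³ ≡ 4 (mod 15). The only residue r in {0, …, 14} with r³ ≡ 4 (mod 15) is r = 4, so n ≡ 4 (mod 15).

(⟹) Suppose n ≡ 4 (mod 15). Write n = 15j + 4. Then (15j + 4)³ = 3375j³ + 2700j² + 720j + 64 = 15(225j³ + 180j² + 48j + 4) + 4, so n³ ≡ 4 (mod 15).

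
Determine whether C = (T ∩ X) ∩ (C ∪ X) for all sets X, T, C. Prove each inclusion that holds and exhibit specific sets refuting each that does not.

Neither inclusion holds.

(⊆) This inclusion fails. Take X = ∅, T = ∅, C = {1}; then 1 ∈ C but 1 ∉ (T ∩ X) ∩ (C ∪ X).

(⊇) This inclusion fails. Take X = {1}, T = {1}, C = ∅; then 1 ∈ (T ∩ X) ∩ (C ∪ X) but 1 ∉ C.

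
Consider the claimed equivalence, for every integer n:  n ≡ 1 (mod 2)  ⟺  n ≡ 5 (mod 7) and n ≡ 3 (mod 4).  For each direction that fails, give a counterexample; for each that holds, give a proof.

(←) If n ≡ 5 (mod 7) and n ≡ 3 (mod 4), then by the Chinese remainder theorem n ≡ 19 (mod 28). Since 19 ≡ 1 (mod 2) and 2 ∣ 28, we get n ≡ 1 (mod 2).

(→) This fails: n = 1 gives 1 ≡ 1 (mod 2) but 1 ≡ 1 (mod 7), so the conjunction on the right does not hold.

Only the converse holds.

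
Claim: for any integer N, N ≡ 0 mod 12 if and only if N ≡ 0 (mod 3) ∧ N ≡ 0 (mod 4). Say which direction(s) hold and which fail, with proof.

[⇒] Suppose N ≡ 0 (mod 12); write N = 12j + 0. Since 3 ∣ 12, reducing mod 3 gives N ≡ 0 (mod 3); since 4 ∣ 12, reducing mod 4 gives N ≡ 0 (mod 4).

[⇐] Conversely, if N ≡ 0 (mod 3) and N ≡ 0 (mod 4), then by the Chinese remainder theorem N ≡ 0 (mod 12). This is exactly N ≡ 0 (mod 12).

The biconditional holds.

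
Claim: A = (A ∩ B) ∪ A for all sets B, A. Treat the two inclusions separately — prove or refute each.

The two sets are equal.

(⊆) Let x ∈ A. Then either x ∈ A and x ∉ B; or x ∈ B ∩ A. In each case x ∈ (A ∩ B) ∪ A, so A ⊆ (A ∩ B) ∪ A.

(⊇) Let x ∈ (A ∩ B) ∪ A. Then either x ∈ A and x ∉ B; or x ∈ B ∩ A. In each case x ∈ A, so (A ∩ B) ∪ A ⊆ A.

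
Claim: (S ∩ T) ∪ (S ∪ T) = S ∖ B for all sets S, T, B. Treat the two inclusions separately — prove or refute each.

Forward inclusion. This inclusion fails. Take S = ∅, T = {1}, B = ∅; then 1 ∈ (S ∩ T) ∪ (S ∪ T) but 1 ∉ S ∖ B.

Reverse inclusion. Let x ∈ S ∖ B. Then either x ∈ S and x ∉ T, B; or x ∈ S ∩ T and x ∉ B. In each case x ∈ (S ∩ T) ∪ (S ∪ T), so S ∖ B ⊆ (S ∩ T) ∪ (S ∪ T).

Only the reverse inclusion holds.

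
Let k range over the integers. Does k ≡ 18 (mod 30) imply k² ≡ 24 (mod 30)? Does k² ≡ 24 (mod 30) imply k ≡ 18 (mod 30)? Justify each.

Forward direction. Suppose k ≡ 18 (mod 30). Write k = 30j + 18. Then (30j + 18)² = 900j² + 1080j + 324 = 30(30j² + 36j + 10) + 24, so k² ≡ 24 (mod 30).

Converse. This fails: take k = 12. Then 12² = 144 ≡ 24 (mod 30), yet 12 ≡ 12 (mod 30), not 18.

Only the forward implication holds.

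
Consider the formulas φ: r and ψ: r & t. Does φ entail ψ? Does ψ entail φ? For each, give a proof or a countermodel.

[⇒] This fails. Under t = F, r = T, the left side is true but the right side is false.

[⇐] Assume the antecedent. If t is true, the antecedent forces (t = T, r = T), and r holds there. If t is false, the antecedent cannot hold. Either way r holds.

The forward direction fails; the converse holds.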